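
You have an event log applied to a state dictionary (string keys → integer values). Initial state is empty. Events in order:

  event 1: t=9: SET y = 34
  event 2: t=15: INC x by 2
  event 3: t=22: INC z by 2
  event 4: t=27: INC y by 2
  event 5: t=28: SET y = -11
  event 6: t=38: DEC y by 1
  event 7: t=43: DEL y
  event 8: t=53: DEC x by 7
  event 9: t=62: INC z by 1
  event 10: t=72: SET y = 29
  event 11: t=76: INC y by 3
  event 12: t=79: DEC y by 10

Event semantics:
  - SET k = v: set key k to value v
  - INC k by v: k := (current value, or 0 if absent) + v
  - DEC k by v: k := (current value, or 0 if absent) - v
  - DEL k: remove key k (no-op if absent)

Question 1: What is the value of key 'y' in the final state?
Answer: 22

Derivation:
Track key 'y' through all 12 events:
  event 1 (t=9: SET y = 34): y (absent) -> 34
  event 2 (t=15: INC x by 2): y unchanged
  event 3 (t=22: INC z by 2): y unchanged
  event 4 (t=27: INC y by 2): y 34 -> 36
  event 5 (t=28: SET y = -11): y 36 -> -11
  event 6 (t=38: DEC y by 1): y -11 -> -12
  event 7 (t=43: DEL y): y -12 -> (absent)
  event 8 (t=53: DEC x by 7): y unchanged
  event 9 (t=62: INC z by 1): y unchanged
  event 10 (t=72: SET y = 29): y (absent) -> 29
  event 11 (t=76: INC y by 3): y 29 -> 32
  event 12 (t=79: DEC y by 10): y 32 -> 22
Final: y = 22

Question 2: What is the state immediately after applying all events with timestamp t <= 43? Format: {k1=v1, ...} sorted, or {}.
Answer: {x=2, z=2}

Derivation:
Apply events with t <= 43 (7 events):
  after event 1 (t=9: SET y = 34): {y=34}
  after event 2 (t=15: INC x by 2): {x=2, y=34}
  after event 3 (t=22: INC z by 2): {x=2, y=34, z=2}
  after event 4 (t=27: INC y by 2): {x=2, y=36, z=2}
  after event 5 (t=28: SET y = -11): {x=2, y=-11, z=2}
  after event 6 (t=38: DEC y by 1): {x=2, y=-12, z=2}
  after event 7 (t=43: DEL y): {x=2, z=2}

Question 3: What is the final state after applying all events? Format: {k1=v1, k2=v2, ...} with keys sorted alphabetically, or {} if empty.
  after event 1 (t=9: SET y = 34): {y=34}
  after event 2 (t=15: INC x by 2): {x=2, y=34}
  after event 3 (t=22: INC z by 2): {x=2, y=34, z=2}
  after event 4 (t=27: INC y by 2): {x=2, y=36, z=2}
  after event 5 (t=28: SET y = -11): {x=2, y=-11, z=2}
  after event 6 (t=38: DEC y by 1): {x=2, y=-12, z=2}
  after event 7 (t=43: DEL y): {x=2, z=2}
  after event 8 (t=53: DEC x by 7): {x=-5, z=2}
  after event 9 (t=62: INC z by 1): {x=-5, z=3}
  after event 10 (t=72: SET y = 29): {x=-5, y=29, z=3}
  after event 11 (t=76: INC y by 3): {x=-5, y=32, z=3}
  after event 12 (t=79: DEC y by 10): {x=-5, y=22, z=3}

Answer: {x=-5, y=22, z=3}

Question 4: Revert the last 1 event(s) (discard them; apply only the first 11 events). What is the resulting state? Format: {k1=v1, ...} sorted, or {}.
Answer: {x=-5, y=32, z=3}

Derivation:
Keep first 11 events (discard last 1):
  after event 1 (t=9: SET y = 34): {y=34}
  after event 2 (t=15: INC x by 2): {x=2, y=34}
  after event 3 (t=22: INC z by 2): {x=2, y=34, z=2}
  after event 4 (t=27: INC y by 2): {x=2, y=36, z=2}
  after event 5 (t=28: SET y = -11): {x=2, y=-11, z=2}
  after event 6 (t=38: DEC y by 1): {x=2, y=-12, z=2}
  after event 7 (t=43: DEL y): {x=2, z=2}
  after event 8 (t=53: DEC x by 7): {x=-5, z=2}
  after event 9 (t=62: INC z by 1): {x=-5, z=3}
  after event 10 (t=72: SET y = 29): {x=-5, y=29, z=3}
  after event 11 (t=76: INC y by 3): {x=-5, y=32, z=3}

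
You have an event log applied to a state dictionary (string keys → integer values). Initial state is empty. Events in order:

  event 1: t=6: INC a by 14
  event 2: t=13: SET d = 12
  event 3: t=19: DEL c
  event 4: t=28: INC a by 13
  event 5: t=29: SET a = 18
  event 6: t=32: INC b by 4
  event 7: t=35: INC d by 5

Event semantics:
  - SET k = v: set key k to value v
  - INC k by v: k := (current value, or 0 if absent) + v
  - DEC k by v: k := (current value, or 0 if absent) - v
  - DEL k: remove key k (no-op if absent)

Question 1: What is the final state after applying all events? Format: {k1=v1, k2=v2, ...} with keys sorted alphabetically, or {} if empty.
Answer: {a=18, b=4, d=17}

Derivation:
  after event 1 (t=6: INC a by 14): {a=14}
  after event 2 (t=13: SET d = 12): {a=14, d=12}
  after event 3 (t=19: DEL c): {a=14, d=12}
  after event 4 (t=28: INC a by 13): {a=27, d=12}
  after event 5 (t=29: SET a = 18): {a=18, d=12}
  after event 6 (t=32: INC b by 4): {a=18, b=4, d=12}
  after event 7 (t=35: INC d by 5): {a=18, b=4, d=17}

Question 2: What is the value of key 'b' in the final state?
Answer: 4

Derivation:
Track key 'b' through all 7 events:
  event 1 (t=6: INC a by 14): b unchanged
  event 2 (t=13: SET d = 12): b unchanged
  event 3 (t=19: DEL c): b unchanged
  event 4 (t=28: INC a by 13): b unchanged
  event 5 (t=29: SET a = 18): b unchanged
  event 6 (t=32: INC b by 4): b (absent) -> 4
  event 7 (t=35: INC d by 5): b unchanged
Final: b = 4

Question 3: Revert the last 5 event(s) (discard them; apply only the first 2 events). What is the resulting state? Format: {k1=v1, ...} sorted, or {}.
Keep first 2 events (discard last 5):
  after event 1 (t=6: INC a by 14): {a=14}
  after event 2 (t=13: SET d = 12): {a=14, d=12}

Answer: {a=14, d=12}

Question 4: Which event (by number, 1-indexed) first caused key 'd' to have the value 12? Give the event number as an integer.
Answer: 2

Derivation:
Looking for first event where d becomes 12:
  event 2: d (absent) -> 12  <-- first match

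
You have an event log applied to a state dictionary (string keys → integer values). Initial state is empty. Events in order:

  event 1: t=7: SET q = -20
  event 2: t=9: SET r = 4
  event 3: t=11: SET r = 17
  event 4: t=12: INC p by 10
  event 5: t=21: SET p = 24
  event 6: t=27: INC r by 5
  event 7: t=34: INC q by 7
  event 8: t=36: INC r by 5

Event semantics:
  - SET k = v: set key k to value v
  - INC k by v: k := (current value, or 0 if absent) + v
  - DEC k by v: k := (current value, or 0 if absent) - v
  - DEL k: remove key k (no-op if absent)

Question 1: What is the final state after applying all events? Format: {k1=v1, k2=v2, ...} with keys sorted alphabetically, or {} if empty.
  after event 1 (t=7: SET q = -20): {q=-20}
  after event 2 (t=9: SET r = 4): {q=-20, r=4}
  after event 3 (t=11: SET r = 17): {q=-20, r=17}
  after event 4 (t=12: INC p by 10): {p=10, q=-20, r=17}
  after event 5 (t=21: SET p = 24): {p=24, q=-20, r=17}
  after event 6 (t=27: INC r by 5): {p=24, q=-20, r=22}
  after event 7 (t=34: INC q by 7): {p=24, q=-13, r=22}
  after event 8 (t=36: INC r by 5): {p=24, q=-13, r=27}

Answer: {p=24, q=-13, r=27}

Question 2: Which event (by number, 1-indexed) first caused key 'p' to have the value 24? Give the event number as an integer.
Looking for first event where p becomes 24:
  event 4: p = 10
  event 5: p 10 -> 24  <-- first match

Answer: 5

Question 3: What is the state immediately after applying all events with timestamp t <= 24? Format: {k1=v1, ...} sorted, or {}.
Apply events with t <= 24 (5 events):
  after event 1 (t=7: SET q = -20): {q=-20}
  after event 2 (t=9: SET r = 4): {q=-20, r=4}
  after event 3 (t=11: SET r = 17): {q=-20, r=17}
  after event 4 (t=12: INC p by 10): {p=10, q=-20, r=17}
  after event 5 (t=21: SET p = 24): {p=24, q=-20, r=17}

Answer: {p=24, q=-20, r=17}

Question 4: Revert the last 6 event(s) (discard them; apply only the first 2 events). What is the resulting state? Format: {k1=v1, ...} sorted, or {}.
Answer: {q=-20, r=4}

Derivation:
Keep first 2 events (discard last 6):
  after event 1 (t=7: SET q = -20): {q=-20}
  after event 2 (t=9: SET r = 4): {q=-20, r=4}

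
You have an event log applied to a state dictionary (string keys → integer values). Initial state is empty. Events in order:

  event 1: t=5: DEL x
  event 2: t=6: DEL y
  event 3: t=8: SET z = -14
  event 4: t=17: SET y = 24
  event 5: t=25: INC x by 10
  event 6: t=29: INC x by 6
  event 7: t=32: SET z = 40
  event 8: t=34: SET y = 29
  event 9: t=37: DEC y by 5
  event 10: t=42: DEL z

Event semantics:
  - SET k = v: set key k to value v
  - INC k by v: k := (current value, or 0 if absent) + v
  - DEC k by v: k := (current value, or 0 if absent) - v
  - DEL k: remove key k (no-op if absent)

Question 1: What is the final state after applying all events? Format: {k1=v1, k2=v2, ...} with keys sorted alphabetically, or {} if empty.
  after event 1 (t=5: DEL x): {}
  after event 2 (t=6: DEL y): {}
  after event 3 (t=8: SET z = -14): {z=-14}
  after event 4 (t=17: SET y = 24): {y=24, z=-14}
  after event 5 (t=25: INC x by 10): {x=10, y=24, z=-14}
  after event 6 (t=29: INC x by 6): {x=16, y=24, z=-14}
  after event 7 (t=32: SET z = 40): {x=16, y=24, z=40}
  after event 8 (t=34: SET y = 29): {x=16, y=29, z=40}
  after event 9 (t=37: DEC y by 5): {x=16, y=24, z=40}
  after event 10 (t=42: DEL z): {x=16, y=24}

Answer: {x=16, y=24}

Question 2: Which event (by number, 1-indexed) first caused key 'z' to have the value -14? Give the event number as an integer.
Answer: 3

Derivation:
Looking for first event where z becomes -14:
  event 3: z (absent) -> -14  <-- first match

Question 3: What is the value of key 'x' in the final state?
Answer: 16

Derivation:
Track key 'x' through all 10 events:
  event 1 (t=5: DEL x): x (absent) -> (absent)
  event 2 (t=6: DEL y): x unchanged
  event 3 (t=8: SET z = -14): x unchanged
  event 4 (t=17: SET y = 24): x unchanged
  event 5 (t=25: INC x by 10): x (absent) -> 10
  event 6 (t=29: INC x by 6): x 10 -> 16
  event 7 (t=32: SET z = 40): x unchanged
  event 8 (t=34: SET y = 29): x unchanged
  event 9 (t=37: DEC y by 5): x unchanged
  event 10 (t=42: DEL z): x unchanged
Final: x = 16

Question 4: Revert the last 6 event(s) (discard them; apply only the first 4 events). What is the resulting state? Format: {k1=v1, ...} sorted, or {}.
Keep first 4 events (discard last 6):
  after event 1 (t=5: DEL x): {}
  after event 2 (t=6: DEL y): {}
  after event 3 (t=8: SET z = -14): {z=-14}
  after event 4 (t=17: SET y = 24): {y=24, z=-14}

Answer: {y=24, z=-14}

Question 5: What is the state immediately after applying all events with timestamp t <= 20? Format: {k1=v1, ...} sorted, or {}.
Apply events with t <= 20 (4 events):
  after event 1 (t=5: DEL x): {}
  after event 2 (t=6: DEL y): {}
  after event 3 (t=8: SET z = -14): {z=-14}
  after event 4 (t=17: SET y = 24): {y=24, z=-14}

Answer: {y=24, z=-14}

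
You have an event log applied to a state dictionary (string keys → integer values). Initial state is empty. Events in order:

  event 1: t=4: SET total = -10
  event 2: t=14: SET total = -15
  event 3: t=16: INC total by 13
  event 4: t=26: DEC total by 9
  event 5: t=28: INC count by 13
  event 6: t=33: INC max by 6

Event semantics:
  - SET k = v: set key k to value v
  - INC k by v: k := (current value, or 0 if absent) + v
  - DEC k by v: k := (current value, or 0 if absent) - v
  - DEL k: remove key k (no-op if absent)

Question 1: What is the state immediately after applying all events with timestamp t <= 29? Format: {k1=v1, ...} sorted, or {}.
Apply events with t <= 29 (5 events):
  after event 1 (t=4: SET total = -10): {total=-10}
  after event 2 (t=14: SET total = -15): {total=-15}
  after event 3 (t=16: INC total by 13): {total=-2}
  after event 4 (t=26: DEC total by 9): {total=-11}
  after event 5 (t=28: INC count by 13): {count=13, total=-11}

Answer: {count=13, total=-11}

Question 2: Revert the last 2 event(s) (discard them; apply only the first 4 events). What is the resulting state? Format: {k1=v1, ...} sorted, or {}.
Answer: {total=-11}

Derivation:
Keep first 4 events (discard last 2):
  after event 1 (t=4: SET total = -10): {total=-10}
  after event 2 (t=14: SET total = -15): {total=-15}
  after event 3 (t=16: INC total by 13): {total=-2}
  after event 4 (t=26: DEC total by 9): {total=-11}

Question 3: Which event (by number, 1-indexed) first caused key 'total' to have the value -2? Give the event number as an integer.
Answer: 3

Derivation:
Looking for first event where total becomes -2:
  event 1: total = -10
  event 2: total = -15
  event 3: total -15 -> -2  <-- first match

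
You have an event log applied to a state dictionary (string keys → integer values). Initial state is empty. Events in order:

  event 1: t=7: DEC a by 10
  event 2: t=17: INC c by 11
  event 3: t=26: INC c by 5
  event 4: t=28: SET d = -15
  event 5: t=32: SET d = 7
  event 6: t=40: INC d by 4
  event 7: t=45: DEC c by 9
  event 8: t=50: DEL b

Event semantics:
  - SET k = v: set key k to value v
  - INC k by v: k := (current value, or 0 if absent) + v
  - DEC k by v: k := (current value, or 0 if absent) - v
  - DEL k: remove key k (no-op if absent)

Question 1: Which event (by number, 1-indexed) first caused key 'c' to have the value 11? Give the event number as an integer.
Looking for first event where c becomes 11:
  event 2: c (absent) -> 11  <-- first match

Answer: 2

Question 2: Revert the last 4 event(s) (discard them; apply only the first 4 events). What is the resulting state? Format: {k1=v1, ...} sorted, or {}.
Keep first 4 events (discard last 4):
  after event 1 (t=7: DEC a by 10): {a=-10}
  after event 2 (t=17: INC c by 11): {a=-10, c=11}
  after event 3 (t=26: INC c by 5): {a=-10, c=16}
  after event 4 (t=28: SET d = -15): {a=-10, c=16, d=-15}

Answer: {a=-10, c=16, d=-15}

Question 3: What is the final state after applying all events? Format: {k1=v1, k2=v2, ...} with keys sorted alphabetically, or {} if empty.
  after event 1 (t=7: DEC a by 10): {a=-10}
  after event 2 (t=17: INC c by 11): {a=-10, c=11}
  after event 3 (t=26: INC c by 5): {a=-10, c=16}
  after event 4 (t=28: SET d = -15): {a=-10, c=16, d=-15}
  after event 5 (t=32: SET d = 7): {a=-10, c=16, d=7}
  after event 6 (t=40: INC d by 4): {a=-10, c=16, d=11}
  after event 7 (t=45: DEC c by 9): {a=-10, c=7, d=11}
  after event 8 (t=50: DEL b): {a=-10, c=7, d=11}

Answer: {a=-10, c=7, d=11}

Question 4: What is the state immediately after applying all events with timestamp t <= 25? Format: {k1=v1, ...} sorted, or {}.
Apply events with t <= 25 (2 events):
  after event 1 (t=7: DEC a by 10): {a=-10}
  after event 2 (t=17: INC c by 11): {a=-10, c=11}

Answer: {a=-10, c=11}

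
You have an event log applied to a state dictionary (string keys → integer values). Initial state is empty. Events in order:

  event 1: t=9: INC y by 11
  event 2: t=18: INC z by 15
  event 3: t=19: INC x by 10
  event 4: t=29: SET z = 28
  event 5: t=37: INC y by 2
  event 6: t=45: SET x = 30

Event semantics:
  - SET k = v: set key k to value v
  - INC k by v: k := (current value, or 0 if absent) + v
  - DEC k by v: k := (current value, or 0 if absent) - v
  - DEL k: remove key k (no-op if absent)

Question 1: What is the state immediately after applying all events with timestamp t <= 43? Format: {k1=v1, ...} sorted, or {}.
Apply events with t <= 43 (5 events):
  after event 1 (t=9: INC y by 11): {y=11}
  after event 2 (t=18: INC z by 15): {y=11, z=15}
  after event 3 (t=19: INC x by 10): {x=10, y=11, z=15}
  after event 4 (t=29: SET z = 28): {x=10, y=11, z=28}
  after event 5 (t=37: INC y by 2): {x=10, y=13, z=28}

Answer: {x=10, y=13, z=28}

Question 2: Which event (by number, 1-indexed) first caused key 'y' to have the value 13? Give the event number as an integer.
Answer: 5

Derivation:
Looking for first event where y becomes 13:
  event 1: y = 11
  event 2: y = 11
  event 3: y = 11
  event 4: y = 11
  event 5: y 11 -> 13  <-- first match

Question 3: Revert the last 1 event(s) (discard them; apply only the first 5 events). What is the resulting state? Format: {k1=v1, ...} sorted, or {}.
Keep first 5 events (discard last 1):
  after event 1 (t=9: INC y by 11): {y=11}
  after event 2 (t=18: INC z by 15): {y=11, z=15}
  after event 3 (t=19: INC x by 10): {x=10, y=11, z=15}
  after event 4 (t=29: SET z = 28): {x=10, y=11, z=28}
  after event 5 (t=37: INC y by 2): {x=10, y=13, z=28}

Answer: {x=10, y=13, z=28}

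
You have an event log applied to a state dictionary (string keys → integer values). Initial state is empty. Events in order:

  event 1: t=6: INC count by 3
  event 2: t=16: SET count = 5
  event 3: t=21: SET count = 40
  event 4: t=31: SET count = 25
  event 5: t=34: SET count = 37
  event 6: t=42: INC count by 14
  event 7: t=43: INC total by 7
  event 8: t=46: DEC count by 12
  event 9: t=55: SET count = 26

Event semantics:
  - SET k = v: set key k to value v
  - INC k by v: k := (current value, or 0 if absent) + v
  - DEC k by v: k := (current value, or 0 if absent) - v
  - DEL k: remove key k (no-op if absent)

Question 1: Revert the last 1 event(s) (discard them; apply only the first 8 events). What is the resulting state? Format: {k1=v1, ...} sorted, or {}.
Keep first 8 events (discard last 1):
  after event 1 (t=6: INC count by 3): {count=3}
  after event 2 (t=16: SET count = 5): {count=5}
  after event 3 (t=21: SET count = 40): {count=40}
  after event 4 (t=31: SET count = 25): {count=25}
  after event 5 (t=34: SET count = 37): {count=37}
  after event 6 (t=42: INC count by 14): {count=51}
  after event 7 (t=43: INC total by 7): {count=51, total=7}
  after event 8 (t=46: DEC count by 12): {count=39, total=7}

Answer: {count=39, total=7}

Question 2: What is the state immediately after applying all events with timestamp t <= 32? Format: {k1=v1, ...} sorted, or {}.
Apply events with t <= 32 (4 events):
  after event 1 (t=6: INC count by 3): {count=3}
  after event 2 (t=16: SET count = 5): {count=5}
  after event 3 (t=21: SET count = 40): {count=40}
  after event 4 (t=31: SET count = 25): {count=25}

Answer: {count=25}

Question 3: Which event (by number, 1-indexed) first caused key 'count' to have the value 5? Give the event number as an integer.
Looking for first event where count becomes 5:
  event 1: count = 3
  event 2: count 3 -> 5  <-- first match

Answer: 2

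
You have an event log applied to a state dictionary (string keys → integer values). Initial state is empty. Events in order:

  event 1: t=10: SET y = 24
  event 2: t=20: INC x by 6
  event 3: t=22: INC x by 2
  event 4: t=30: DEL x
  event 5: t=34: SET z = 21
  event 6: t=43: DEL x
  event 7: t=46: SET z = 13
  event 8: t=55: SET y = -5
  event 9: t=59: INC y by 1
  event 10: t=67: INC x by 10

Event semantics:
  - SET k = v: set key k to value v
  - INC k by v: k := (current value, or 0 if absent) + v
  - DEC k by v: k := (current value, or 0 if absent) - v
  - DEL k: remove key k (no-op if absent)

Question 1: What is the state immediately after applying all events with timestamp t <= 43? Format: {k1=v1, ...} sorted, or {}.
Answer: {y=24, z=21}

Derivation:
Apply events with t <= 43 (6 events):
  after event 1 (t=10: SET y = 24): {y=24}
  after event 2 (t=20: INC x by 6): {x=6, y=24}
  after event 3 (t=22: INC x by 2): {x=8, y=24}
  after event 4 (t=30: DEL x): {y=24}
  after event 5 (t=34: SET z = 21): {y=24, z=21}
  after event 6 (t=43: DEL x): {y=24, z=21}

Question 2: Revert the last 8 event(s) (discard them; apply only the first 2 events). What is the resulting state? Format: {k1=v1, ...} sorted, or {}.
Keep first 2 events (discard last 8):
  after event 1 (t=10: SET y = 24): {y=24}
  after event 2 (t=20: INC x by 6): {x=6, y=24}

Answer: {x=6, y=24}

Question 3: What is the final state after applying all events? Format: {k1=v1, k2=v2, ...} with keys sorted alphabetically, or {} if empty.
  after event 1 (t=10: SET y = 24): {y=24}
  after event 2 (t=20: INC x by 6): {x=6, y=24}
  after event 3 (t=22: INC x by 2): {x=8, y=24}
  after event 4 (t=30: DEL x): {y=24}
  after event 5 (t=34: SET z = 21): {y=24, z=21}
  after event 6 (t=43: DEL x): {y=24, z=21}
  after event 7 (t=46: SET z = 13): {y=24, z=13}
  after event 8 (t=55: SET y = -5): {y=-5, z=13}
  after event 9 (t=59: INC y by 1): {y=-4, z=13}
  after event 10 (t=67: INC x by 10): {x=10, y=-4, z=13}

Answer: {x=10, y=-4, z=13}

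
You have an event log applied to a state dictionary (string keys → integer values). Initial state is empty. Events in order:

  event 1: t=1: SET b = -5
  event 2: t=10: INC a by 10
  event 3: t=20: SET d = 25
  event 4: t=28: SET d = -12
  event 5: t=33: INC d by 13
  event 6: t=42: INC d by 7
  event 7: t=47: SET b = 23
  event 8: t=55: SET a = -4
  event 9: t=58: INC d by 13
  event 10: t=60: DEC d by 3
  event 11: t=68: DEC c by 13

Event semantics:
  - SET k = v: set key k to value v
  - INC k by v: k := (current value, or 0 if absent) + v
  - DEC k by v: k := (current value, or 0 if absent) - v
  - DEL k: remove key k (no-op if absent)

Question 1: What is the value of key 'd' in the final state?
Answer: 18

Derivation:
Track key 'd' through all 11 events:
  event 1 (t=1: SET b = -5): d unchanged
  event 2 (t=10: INC a by 10): d unchanged
  event 3 (t=20: SET d = 25): d (absent) -> 25
  event 4 (t=28: SET d = -12): d 25 -> -12
  event 5 (t=33: INC d by 13): d -12 -> 1
  event 6 (t=42: INC d by 7): d 1 -> 8
  event 7 (t=47: SET b = 23): d unchanged
  event 8 (t=55: SET a = -4): d unchanged
  event 9 (t=58: INC d by 13): d 8 -> 21
  event 10 (t=60: DEC d by 3): d 21 -> 18
  event 11 (t=68: DEC c by 13): d unchanged
Final: d = 18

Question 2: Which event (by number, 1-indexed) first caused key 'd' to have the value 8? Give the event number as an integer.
Answer: 6

Derivation:
Looking for first event where d becomes 8:
  event 3: d = 25
  event 4: d = -12
  event 5: d = 1
  event 6: d 1 -> 8  <-- first match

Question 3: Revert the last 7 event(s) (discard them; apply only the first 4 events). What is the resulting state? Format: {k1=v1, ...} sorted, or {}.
Answer: {a=10, b=-5, d=-12}

Derivation:
Keep first 4 events (discard last 7):
  after event 1 (t=1: SET b = -5): {b=-5}
  after event 2 (t=10: INC a by 10): {a=10, b=-5}
  after event 3 (t=20: SET d = 25): {a=10, b=-5, d=25}
  after event 4 (t=28: SET d = -12): {a=10, b=-5, d=-12}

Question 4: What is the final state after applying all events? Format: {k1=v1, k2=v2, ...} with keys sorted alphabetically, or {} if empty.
  after event 1 (t=1: SET b = -5): {b=-5}
  after event 2 (t=10: INC a by 10): {a=10, b=-5}
  after event 3 (t=20: SET d = 25): {a=10, b=-5, d=25}
  after event 4 (t=28: SET d = -12): {a=10, b=-5, d=-12}
  after event 5 (t=33: INC d by 13): {a=10, b=-5, d=1}
  after event 6 (t=42: INC d by 7): {a=10, b=-5, d=8}
  after event 7 (t=47: SET b = 23): {a=10, b=23, d=8}
  after event 8 (t=55: SET a = -4): {a=-4, b=23, d=8}
  after event 9 (t=58: INC d by 13): {a=-4, b=23, d=21}
  after event 10 (t=60: DEC d by 3): {a=-4, b=23, d=18}
  after event 11 (t=68: DEC c by 13): {a=-4, b=23, c=-13, d=18}

Answer: {a=-4, b=23, c=-13, d=18}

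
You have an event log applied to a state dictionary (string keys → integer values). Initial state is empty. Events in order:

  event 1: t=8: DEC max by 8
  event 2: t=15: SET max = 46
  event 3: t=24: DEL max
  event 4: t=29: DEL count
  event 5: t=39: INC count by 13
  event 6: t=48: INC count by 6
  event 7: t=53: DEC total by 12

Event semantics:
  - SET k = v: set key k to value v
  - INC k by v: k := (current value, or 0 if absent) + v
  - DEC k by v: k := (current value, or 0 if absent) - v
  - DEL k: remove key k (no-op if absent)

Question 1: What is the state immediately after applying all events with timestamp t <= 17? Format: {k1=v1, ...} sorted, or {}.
Answer: {max=46}

Derivation:
Apply events with t <= 17 (2 events):
  after event 1 (t=8: DEC max by 8): {max=-8}
  after event 2 (t=15: SET max = 46): {max=46}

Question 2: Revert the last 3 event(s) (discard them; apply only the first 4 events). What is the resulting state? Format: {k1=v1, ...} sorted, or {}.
Answer: {}

Derivation:
Keep first 4 events (discard last 3):
  after event 1 (t=8: DEC max by 8): {max=-8}
  after event 2 (t=15: SET max = 46): {max=46}
  after event 3 (t=24: DEL max): {}
  after event 4 (t=29: DEL count): {}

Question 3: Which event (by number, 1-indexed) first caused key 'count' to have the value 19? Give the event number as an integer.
Answer: 6

Derivation:
Looking for first event where count becomes 19:
  event 5: count = 13
  event 6: count 13 -> 19  <-- first match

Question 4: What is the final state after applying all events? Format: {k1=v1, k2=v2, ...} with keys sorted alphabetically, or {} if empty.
  after event 1 (t=8: DEC max by 8): {max=-8}
  after event 2 (t=15: SET max = 46): {max=46}
  after event 3 (t=24: DEL max): {}
  after event 4 (t=29: DEL count): {}
  after event 5 (t=39: INC count by 13): {count=13}
  after event 6 (t=48: INC count by 6): {count=19}
  after event 7 (t=53: DEC total by 12): {count=19, total=-12}

Answer: {count=19, total=-12}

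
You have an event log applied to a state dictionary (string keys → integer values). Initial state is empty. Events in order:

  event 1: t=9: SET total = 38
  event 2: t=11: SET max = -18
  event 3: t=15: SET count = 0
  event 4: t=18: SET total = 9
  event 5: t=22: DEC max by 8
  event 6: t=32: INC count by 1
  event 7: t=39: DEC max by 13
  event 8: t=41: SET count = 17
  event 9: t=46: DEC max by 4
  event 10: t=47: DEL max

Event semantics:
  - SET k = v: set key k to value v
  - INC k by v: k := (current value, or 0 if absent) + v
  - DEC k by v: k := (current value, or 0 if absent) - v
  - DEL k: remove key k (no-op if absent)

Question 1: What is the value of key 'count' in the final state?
Track key 'count' through all 10 events:
  event 1 (t=9: SET total = 38): count unchanged
  event 2 (t=11: SET max = -18): count unchanged
  event 3 (t=15: SET count = 0): count (absent) -> 0
  event 4 (t=18: SET total = 9): count unchanged
  event 5 (t=22: DEC max by 8): count unchanged
  event 6 (t=32: INC count by 1): count 0 -> 1
  event 7 (t=39: DEC max by 13): count unchanged
  event 8 (t=41: SET count = 17): count 1 -> 17
  event 9 (t=46: DEC max by 4): count unchanged
  event 10 (t=47: DEL max): count unchanged
Final: count = 17

Answer: 17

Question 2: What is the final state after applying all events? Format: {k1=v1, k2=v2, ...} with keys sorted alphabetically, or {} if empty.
  after event 1 (t=9: SET total = 38): {total=38}
  after event 2 (t=11: SET max = -18): {max=-18, total=38}
  after event 3 (t=15: SET count = 0): {count=0, max=-18, total=38}
  after event 4 (t=18: SET total = 9): {count=0, max=-18, total=9}
  after event 5 (t=22: DEC max by 8): {count=0, max=-26, total=9}
  after event 6 (t=32: INC count by 1): {count=1, max=-26, total=9}
  after event 7 (t=39: DEC max by 13): {count=1, max=-39, total=9}
  after event 8 (t=41: SET count = 17): {count=17, max=-39, total=9}
  after event 9 (t=46: DEC max by 4): {count=17, max=-43, total=9}
  after event 10 (t=47: DEL max): {count=17, total=9}

Answer: {count=17, total=9}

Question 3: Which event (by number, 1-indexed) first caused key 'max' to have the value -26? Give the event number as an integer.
Looking for first event where max becomes -26:
  event 2: max = -18
  event 3: max = -18
  event 4: max = -18
  event 5: max -18 -> -26  <-- first match

Answer: 5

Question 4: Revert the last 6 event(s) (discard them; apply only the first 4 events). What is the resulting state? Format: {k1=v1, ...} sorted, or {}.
Keep first 4 events (discard last 6):
  after event 1 (t=9: SET total = 38): {total=38}
  after event 2 (t=11: SET max = -18): {max=-18, total=38}
  after event 3 (t=15: SET count = 0): {count=0, max=-18, total=38}
  after event 4 (t=18: SET total = 9): {count=0, max=-18, total=9}

Answer: {count=0, max=-18, total=9}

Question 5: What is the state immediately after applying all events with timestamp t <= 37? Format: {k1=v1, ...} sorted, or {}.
Apply events with t <= 37 (6 events):
  after event 1 (t=9: SET total = 38): {total=38}
  after event 2 (t=11: SET max = -18): {max=-18, total=38}
  after event 3 (t=15: SET count = 0): {count=0, max=-18, total=38}
  after event 4 (t=18: SET total = 9): {count=0, max=-18, total=9}
  after event 5 (t=22: DEC max by 8): {count=0, max=-26, total=9}
  after event 6 (t=32: INC count by 1): {count=1, max=-26, total=9}

Answer: {count=1, max=-26, total=9}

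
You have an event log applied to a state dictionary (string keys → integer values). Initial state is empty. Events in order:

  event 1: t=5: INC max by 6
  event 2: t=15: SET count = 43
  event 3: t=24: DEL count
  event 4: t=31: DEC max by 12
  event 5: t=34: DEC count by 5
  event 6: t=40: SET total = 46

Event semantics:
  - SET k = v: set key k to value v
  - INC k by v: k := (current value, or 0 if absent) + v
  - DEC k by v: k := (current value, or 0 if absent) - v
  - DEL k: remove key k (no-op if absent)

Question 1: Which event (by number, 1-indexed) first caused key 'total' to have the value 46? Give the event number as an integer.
Looking for first event where total becomes 46:
  event 6: total (absent) -> 46  <-- first match

Answer: 6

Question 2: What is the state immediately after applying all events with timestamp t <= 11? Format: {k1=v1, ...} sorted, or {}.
Apply events with t <= 11 (1 events):
  after event 1 (t=5: INC max by 6): {max=6}

Answer: {max=6}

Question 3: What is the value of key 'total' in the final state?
Answer: 46

Derivation:
Track key 'total' through all 6 events:
  event 1 (t=5: INC max by 6): total unchanged
  event 2 (t=15: SET count = 43): total unchanged
  event 3 (t=24: DEL count): total unchanged
  event 4 (t=31: DEC max by 12): total unchanged
  event 5 (t=34: DEC count by 5): total unchanged
  event 6 (t=40: SET total = 46): total (absent) -> 46
Final: total = 46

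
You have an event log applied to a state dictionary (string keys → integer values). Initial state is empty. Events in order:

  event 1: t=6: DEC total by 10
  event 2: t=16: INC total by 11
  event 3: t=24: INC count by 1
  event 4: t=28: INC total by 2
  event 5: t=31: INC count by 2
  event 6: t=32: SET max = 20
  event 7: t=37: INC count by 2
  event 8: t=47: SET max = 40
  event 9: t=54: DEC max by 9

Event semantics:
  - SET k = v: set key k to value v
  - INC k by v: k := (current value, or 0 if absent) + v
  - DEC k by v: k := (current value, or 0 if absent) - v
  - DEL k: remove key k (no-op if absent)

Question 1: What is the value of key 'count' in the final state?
Answer: 5

Derivation:
Track key 'count' through all 9 events:
  event 1 (t=6: DEC total by 10): count unchanged
  event 2 (t=16: INC total by 11): count unchanged
  event 3 (t=24: INC count by 1): count (absent) -> 1
  event 4 (t=28: INC total by 2): count unchanged
  event 5 (t=31: INC count by 2): count 1 -> 3
  event 6 (t=32: SET max = 20): count unchanged
  event 7 (t=37: INC count by 2): count 3 -> 5
  event 8 (t=47: SET max = 40): count unchanged
  event 9 (t=54: DEC max by 9): count unchanged
Final: count = 5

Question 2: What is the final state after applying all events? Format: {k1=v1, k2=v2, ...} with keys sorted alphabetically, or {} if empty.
Answer: {count=5, max=31, total=3}

Derivation:
  after event 1 (t=6: DEC total by 10): {total=-10}
  after event 2 (t=16: INC total by 11): {total=1}
  after event 3 (t=24: INC count by 1): {count=1, total=1}
  after event 4 (t=28: INC total by 2): {count=1, total=3}
  after event 5 (t=31: INC count by 2): {count=3, total=3}
  after event 6 (t=32: SET max = 20): {count=3, max=20, total=3}
  after event 7 (t=37: INC count by 2): {count=5, max=20, total=3}
  after event 8 (t=47: SET max = 40): {count=5, max=40, total=3}
  after event 9 (t=54: DEC max by 9): {count=5, max=31, total=3}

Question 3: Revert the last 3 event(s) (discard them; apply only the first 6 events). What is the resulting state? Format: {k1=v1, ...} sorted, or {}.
Keep first 6 events (discard last 3):
  after event 1 (t=6: DEC total by 10): {total=-10}
  after event 2 (t=16: INC total by 11): {total=1}
  after event 3 (t=24: INC count by 1): {count=1, total=1}
  after event 4 (t=28: INC total by 2): {count=1, total=3}
  after event 5 (t=31: INC count by 2): {count=3, total=3}
  after event 6 (t=32: SET max = 20): {count=3, max=20, total=3}

Answer: {count=3, max=20, total=3}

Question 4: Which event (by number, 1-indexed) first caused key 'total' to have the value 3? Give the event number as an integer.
Looking for first event where total becomes 3:
  event 1: total = -10
  event 2: total = 1
  event 3: total = 1
  event 4: total 1 -> 3  <-- first match

Answer: 4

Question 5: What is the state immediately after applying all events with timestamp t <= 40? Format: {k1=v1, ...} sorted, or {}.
Apply events with t <= 40 (7 events):
  after event 1 (t=6: DEC total by 10): {total=-10}
  after event 2 (t=16: INC total by 11): {total=1}
  after event 3 (t=24: INC count by 1): {count=1, total=1}
  after event 4 (t=28: INC total by 2): {count=1, total=3}
  after event 5 (t=31: INC count by 2): {count=3, total=3}
  after event 6 (t=32: SET max = 20): {count=3, max=20, total=3}
  after event 7 (t=37: INC count by 2): {count=5, max=20, total=3}

Answer: {count=5, max=20, total=3}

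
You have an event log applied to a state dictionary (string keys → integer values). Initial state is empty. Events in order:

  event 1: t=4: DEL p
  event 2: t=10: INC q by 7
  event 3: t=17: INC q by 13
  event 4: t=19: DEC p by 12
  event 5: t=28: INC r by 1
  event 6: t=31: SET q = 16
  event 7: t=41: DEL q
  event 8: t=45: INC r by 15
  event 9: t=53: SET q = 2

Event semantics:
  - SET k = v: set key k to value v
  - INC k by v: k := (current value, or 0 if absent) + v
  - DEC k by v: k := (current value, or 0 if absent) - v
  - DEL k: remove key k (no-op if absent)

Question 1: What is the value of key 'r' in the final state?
Answer: 16

Derivation:
Track key 'r' through all 9 events:
  event 1 (t=4: DEL p): r unchanged
  event 2 (t=10: INC q by 7): r unchanged
  event 3 (t=17: INC q by 13): r unchanged
  event 4 (t=19: DEC p by 12): r unchanged
  event 5 (t=28: INC r by 1): r (absent) -> 1
  event 6 (t=31: SET q = 16): r unchanged
  event 7 (t=41: DEL q): r unchanged
  event 8 (t=45: INC r by 15): r 1 -> 16
  event 9 (t=53: SET q = 2): r unchanged
Final: r = 16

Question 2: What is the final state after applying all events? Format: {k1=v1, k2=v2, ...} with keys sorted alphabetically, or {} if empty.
Answer: {p=-12, q=2, r=16}

Derivation:
  after event 1 (t=4: DEL p): {}
  after event 2 (t=10: INC q by 7): {q=7}
  after event 3 (t=17: INC q by 13): {q=20}
  after event 4 (t=19: DEC p by 12): {p=-12, q=20}
  after event 5 (t=28: INC r by 1): {p=-12, q=20, r=1}
  after event 6 (t=31: SET q = 16): {p=-12, q=16, r=1}
  after event 7 (t=41: DEL q): {p=-12, r=1}
  after event 8 (t=45: INC r by 15): {p=-12, r=16}
  after event 9 (t=53: SET q = 2): {p=-12, q=2, r=16}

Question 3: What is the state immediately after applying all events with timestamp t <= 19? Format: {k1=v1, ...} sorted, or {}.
Apply events with t <= 19 (4 events):
  after event 1 (t=4: DEL p): {}
  after event 2 (t=10: INC q by 7): {q=7}
  after event 3 (t=17: INC q by 13): {q=20}
  after event 4 (t=19: DEC p by 12): {p=-12, q=20}

Answer: {p=-12, q=20}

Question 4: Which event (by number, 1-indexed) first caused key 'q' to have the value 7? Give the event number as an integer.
Answer: 2

Derivation:
Looking for first event where q becomes 7:
  event 2: q (absent) -> 7  <-- first match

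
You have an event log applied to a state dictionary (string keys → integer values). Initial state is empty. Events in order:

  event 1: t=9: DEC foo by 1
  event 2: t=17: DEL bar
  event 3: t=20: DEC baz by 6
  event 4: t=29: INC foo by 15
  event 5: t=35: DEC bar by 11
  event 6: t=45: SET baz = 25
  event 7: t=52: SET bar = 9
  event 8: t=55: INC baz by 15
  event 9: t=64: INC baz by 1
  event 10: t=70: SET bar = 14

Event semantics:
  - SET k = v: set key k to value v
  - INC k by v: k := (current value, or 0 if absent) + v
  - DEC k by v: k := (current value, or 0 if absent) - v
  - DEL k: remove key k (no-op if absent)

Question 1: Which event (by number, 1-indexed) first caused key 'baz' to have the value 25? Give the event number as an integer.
Looking for first event where baz becomes 25:
  event 3: baz = -6
  event 4: baz = -6
  event 5: baz = -6
  event 6: baz -6 -> 25  <-- first match

Answer: 6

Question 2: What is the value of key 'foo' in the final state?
Track key 'foo' through all 10 events:
  event 1 (t=9: DEC foo by 1): foo (absent) -> -1
  event 2 (t=17: DEL bar): foo unchanged
  event 3 (t=20: DEC baz by 6): foo unchanged
  event 4 (t=29: INC foo by 15): foo -1 -> 14
  event 5 (t=35: DEC bar by 11): foo unchanged
  event 6 (t=45: SET baz = 25): foo unchanged
  event 7 (t=52: SET bar = 9): foo unchanged
  event 8 (t=55: INC baz by 15): foo unchanged
  event 9 (t=64: INC baz by 1): foo unchanged
  event 10 (t=70: SET bar = 14): foo unchanged
Final: foo = 14

Answer: 14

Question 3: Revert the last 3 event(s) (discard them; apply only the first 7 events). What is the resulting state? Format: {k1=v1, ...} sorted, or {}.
Answer: {bar=9, baz=25, foo=14}

Derivation:
Keep first 7 events (discard last 3):
  after event 1 (t=9: DEC foo by 1): {foo=-1}
  after event 2 (t=17: DEL bar): {foo=-1}
  after event 3 (t=20: DEC baz by 6): {baz=-6, foo=-1}
  after event 4 (t=29: INC foo by 15): {baz=-6, foo=14}
  after event 5 (t=35: DEC bar by 11): {bar=-11, baz=-6, foo=14}
  after event 6 (t=45: SET baz = 25): {bar=-11, baz=25, foo=14}
  after event 7 (t=52: SET bar = 9): {bar=9, baz=25, foo=14}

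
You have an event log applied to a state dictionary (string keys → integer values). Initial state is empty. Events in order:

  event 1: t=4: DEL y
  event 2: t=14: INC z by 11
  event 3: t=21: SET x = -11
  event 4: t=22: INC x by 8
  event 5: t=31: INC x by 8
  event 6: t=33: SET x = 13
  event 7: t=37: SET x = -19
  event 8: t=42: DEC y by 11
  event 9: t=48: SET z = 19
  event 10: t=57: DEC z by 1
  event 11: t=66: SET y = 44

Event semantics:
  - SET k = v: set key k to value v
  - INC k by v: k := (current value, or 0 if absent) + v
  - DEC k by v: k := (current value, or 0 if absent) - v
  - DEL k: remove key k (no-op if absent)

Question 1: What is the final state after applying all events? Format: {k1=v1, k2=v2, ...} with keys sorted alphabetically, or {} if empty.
Answer: {x=-19, y=44, z=18}

Derivation:
  after event 1 (t=4: DEL y): {}
  after event 2 (t=14: INC z by 11): {z=11}
  after event 3 (t=21: SET x = -11): {x=-11, z=11}
  after event 4 (t=22: INC x by 8): {x=-3, z=11}
  after event 5 (t=31: INC x by 8): {x=5, z=11}
  after event 6 (t=33: SET x = 13): {x=13, z=11}
  after event 7 (t=37: SET x = -19): {x=-19, z=11}
  after event 8 (t=42: DEC y by 11): {x=-19, y=-11, z=11}
  after event 9 (t=48: SET z = 19): {x=-19, y=-11, z=19}
  after event 10 (t=57: DEC z by 1): {x=-19, y=-11, z=18}
  after event 11 (t=66: SET y = 44): {x=-19, y=44, z=18}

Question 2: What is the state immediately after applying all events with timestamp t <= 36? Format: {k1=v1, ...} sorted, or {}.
Answer: {x=13, z=11}

Derivation:
Apply events with t <= 36 (6 events):
  after event 1 (t=4: DEL y): {}
  after event 2 (t=14: INC z by 11): {z=11}
  after event 3 (t=21: SET x = -11): {x=-11, z=11}
  after event 4 (t=22: INC x by 8): {x=-3, z=11}
  after event 5 (t=31: INC x by 8): {x=5, z=11}
  after event 6 (t=33: SET x = 13): {x=13, z=11}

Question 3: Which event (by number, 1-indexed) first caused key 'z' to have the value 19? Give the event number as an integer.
Looking for first event where z becomes 19:
  event 2: z = 11
  event 3: z = 11
  event 4: z = 11
  event 5: z = 11
  event 6: z = 11
  event 7: z = 11
  event 8: z = 11
  event 9: z 11 -> 19  <-- first match

Answer: 9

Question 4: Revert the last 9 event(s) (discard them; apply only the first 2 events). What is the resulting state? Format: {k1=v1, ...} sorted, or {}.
Answer: {z=11}

Derivation:
Keep first 2 events (discard last 9):
  after event 1 (t=4: DEL y): {}
  after event 2 (t=14: INC z by 11): {z=11}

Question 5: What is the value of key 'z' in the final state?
Track key 'z' through all 11 events:
  event 1 (t=4: DEL y): z unchanged
  event 2 (t=14: INC z by 11): z (absent) -> 11
  event 3 (t=21: SET x = -11): z unchanged
  event 4 (t=22: INC x by 8): z unchanged
  event 5 (t=31: INC x by 8): z unchanged
  event 6 (t=33: SET x = 13): z unchanged
  event 7 (t=37: SET x = -19): z unchanged
  event 8 (t=42: DEC y by 11): z unchanged
  event 9 (t=48: SET z = 19): z 11 -> 19
  event 10 (t=57: DEC z by 1): z 19 -> 18
  event 11 (t=66: SET y = 44): z unchanged
Final: z = 18

Answer: 18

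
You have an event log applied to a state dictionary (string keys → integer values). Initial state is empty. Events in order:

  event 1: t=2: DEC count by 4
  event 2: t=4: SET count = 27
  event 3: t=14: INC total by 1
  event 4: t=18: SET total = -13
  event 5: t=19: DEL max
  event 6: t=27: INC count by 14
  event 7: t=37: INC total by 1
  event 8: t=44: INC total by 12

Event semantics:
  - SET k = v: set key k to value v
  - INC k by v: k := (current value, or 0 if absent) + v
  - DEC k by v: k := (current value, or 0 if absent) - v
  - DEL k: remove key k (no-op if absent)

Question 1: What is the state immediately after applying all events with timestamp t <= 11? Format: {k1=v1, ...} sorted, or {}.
Answer: {count=27}

Derivation:
Apply events with t <= 11 (2 events):
  after event 1 (t=2: DEC count by 4): {count=-4}
  after event 2 (t=4: SET count = 27): {count=27}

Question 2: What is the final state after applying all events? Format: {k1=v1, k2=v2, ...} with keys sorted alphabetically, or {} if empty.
  after event 1 (t=2: DEC count by 4): {count=-4}
  after event 2 (t=4: SET count = 27): {count=27}
  after event 3 (t=14: INC total by 1): {count=27, total=1}
  after event 4 (t=18: SET total = -13): {count=27, total=-13}
  after event 5 (t=19: DEL max): {count=27, total=-13}
  after event 6 (t=27: INC count by 14): {count=41, total=-13}
  after event 7 (t=37: INC total by 1): {count=41, total=-12}
  after event 8 (t=44: INC total by 12): {count=41, total=0}

Answer: {count=41, total=0}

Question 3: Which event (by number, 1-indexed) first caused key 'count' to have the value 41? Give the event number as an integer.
Looking for first event where count becomes 41:
  event 1: count = -4
  event 2: count = 27
  event 3: count = 27
  event 4: count = 27
  event 5: count = 27
  event 6: count 27 -> 41  <-- first match

Answer: 6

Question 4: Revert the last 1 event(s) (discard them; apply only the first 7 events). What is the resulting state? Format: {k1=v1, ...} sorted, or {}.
Keep first 7 events (discard last 1):
  after event 1 (t=2: DEC count by 4): {count=-4}
  after event 2 (t=4: SET count = 27): {count=27}
  after event 3 (t=14: INC total by 1): {count=27, total=1}
  after event 4 (t=18: SET total = -13): {count=27, total=-13}
  after event 5 (t=19: DEL max): {count=27, total=-13}
  after event 6 (t=27: INC count by 14): {count=41, total=-13}
  after event 7 (t=37: INC total by 1): {count=41, total=-12}

Answer: {count=41, total=-12}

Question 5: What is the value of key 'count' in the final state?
Answer: 41

Derivation:
Track key 'count' through all 8 events:
  event 1 (t=2: DEC count by 4): count (absent) -> -4
  event 2 (t=4: SET count = 27): count -4 -> 27
  event 3 (t=14: INC total by 1): count unchanged
  event 4 (t=18: SET total = -13): count unchanged
  event 5 (t=19: DEL max): count unchanged
  event 6 (t=27: INC count by 14): count 27 -> 41
  event 7 (t=37: INC total by 1): count unchanged
  event 8 (t=44: INC total by 12): count unchanged
Final: count = 41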